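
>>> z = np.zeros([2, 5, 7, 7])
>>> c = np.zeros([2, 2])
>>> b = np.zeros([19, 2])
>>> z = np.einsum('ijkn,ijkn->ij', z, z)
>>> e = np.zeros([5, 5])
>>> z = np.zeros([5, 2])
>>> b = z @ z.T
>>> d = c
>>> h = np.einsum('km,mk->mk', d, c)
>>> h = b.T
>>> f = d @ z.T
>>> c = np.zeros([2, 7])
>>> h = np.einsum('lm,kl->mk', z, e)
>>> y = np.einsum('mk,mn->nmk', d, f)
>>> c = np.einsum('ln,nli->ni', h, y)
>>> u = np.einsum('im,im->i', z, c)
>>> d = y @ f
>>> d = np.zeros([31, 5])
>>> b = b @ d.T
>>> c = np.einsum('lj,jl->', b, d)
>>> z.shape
(5, 2)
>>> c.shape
()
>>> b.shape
(5, 31)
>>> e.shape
(5, 5)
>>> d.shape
(31, 5)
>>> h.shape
(2, 5)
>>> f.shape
(2, 5)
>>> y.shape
(5, 2, 2)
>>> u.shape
(5,)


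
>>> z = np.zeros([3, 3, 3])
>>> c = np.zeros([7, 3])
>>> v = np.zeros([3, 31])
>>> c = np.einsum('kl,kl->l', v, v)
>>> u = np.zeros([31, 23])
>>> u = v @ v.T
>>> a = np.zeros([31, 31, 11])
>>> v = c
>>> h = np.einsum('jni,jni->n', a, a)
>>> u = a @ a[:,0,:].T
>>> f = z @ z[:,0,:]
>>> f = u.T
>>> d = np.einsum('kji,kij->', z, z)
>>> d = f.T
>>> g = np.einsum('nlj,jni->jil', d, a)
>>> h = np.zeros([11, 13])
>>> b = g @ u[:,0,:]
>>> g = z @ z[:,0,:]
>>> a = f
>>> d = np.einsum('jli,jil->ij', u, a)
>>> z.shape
(3, 3, 3)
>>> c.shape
(31,)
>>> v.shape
(31,)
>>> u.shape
(31, 31, 31)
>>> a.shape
(31, 31, 31)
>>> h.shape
(11, 13)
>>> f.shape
(31, 31, 31)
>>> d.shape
(31, 31)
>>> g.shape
(3, 3, 3)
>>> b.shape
(31, 11, 31)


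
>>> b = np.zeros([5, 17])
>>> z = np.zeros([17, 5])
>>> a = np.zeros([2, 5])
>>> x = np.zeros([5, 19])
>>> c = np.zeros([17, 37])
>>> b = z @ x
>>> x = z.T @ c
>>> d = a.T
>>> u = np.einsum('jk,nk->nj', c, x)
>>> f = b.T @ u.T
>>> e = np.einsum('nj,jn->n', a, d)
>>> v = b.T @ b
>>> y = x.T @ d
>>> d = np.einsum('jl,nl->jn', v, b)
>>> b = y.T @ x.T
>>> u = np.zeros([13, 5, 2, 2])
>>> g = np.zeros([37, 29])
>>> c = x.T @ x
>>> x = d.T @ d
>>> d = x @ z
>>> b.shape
(2, 5)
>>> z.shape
(17, 5)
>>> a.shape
(2, 5)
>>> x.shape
(17, 17)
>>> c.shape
(37, 37)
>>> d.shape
(17, 5)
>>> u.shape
(13, 5, 2, 2)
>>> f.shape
(19, 5)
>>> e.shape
(2,)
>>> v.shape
(19, 19)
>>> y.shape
(37, 2)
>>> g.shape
(37, 29)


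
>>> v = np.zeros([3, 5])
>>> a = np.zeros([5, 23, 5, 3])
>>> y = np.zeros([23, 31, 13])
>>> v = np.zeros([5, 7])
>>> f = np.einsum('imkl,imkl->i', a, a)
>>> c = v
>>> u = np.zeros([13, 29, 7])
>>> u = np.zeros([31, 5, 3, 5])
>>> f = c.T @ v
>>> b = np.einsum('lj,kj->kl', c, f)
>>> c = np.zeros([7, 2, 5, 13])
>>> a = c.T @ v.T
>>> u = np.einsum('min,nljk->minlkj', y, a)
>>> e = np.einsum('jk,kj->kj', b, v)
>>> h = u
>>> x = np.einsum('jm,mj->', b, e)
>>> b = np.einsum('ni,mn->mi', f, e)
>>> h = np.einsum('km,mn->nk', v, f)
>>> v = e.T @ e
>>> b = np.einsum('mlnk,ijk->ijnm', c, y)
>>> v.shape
(7, 7)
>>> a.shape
(13, 5, 2, 5)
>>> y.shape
(23, 31, 13)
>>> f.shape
(7, 7)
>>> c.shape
(7, 2, 5, 13)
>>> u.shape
(23, 31, 13, 5, 5, 2)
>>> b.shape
(23, 31, 5, 7)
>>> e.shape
(5, 7)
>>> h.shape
(7, 5)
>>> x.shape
()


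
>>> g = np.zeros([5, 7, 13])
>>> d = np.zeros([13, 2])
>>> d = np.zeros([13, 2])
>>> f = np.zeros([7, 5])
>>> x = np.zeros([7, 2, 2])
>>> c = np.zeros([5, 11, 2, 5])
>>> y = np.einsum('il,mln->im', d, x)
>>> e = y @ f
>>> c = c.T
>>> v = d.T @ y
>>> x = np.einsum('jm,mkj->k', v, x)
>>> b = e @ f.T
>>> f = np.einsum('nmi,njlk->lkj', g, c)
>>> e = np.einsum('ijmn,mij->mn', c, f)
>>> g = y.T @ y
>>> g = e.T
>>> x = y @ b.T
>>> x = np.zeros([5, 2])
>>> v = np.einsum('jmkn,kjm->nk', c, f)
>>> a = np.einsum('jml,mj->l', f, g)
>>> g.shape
(5, 11)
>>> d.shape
(13, 2)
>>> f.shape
(11, 5, 2)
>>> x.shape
(5, 2)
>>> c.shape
(5, 2, 11, 5)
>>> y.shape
(13, 7)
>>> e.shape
(11, 5)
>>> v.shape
(5, 11)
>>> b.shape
(13, 7)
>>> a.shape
(2,)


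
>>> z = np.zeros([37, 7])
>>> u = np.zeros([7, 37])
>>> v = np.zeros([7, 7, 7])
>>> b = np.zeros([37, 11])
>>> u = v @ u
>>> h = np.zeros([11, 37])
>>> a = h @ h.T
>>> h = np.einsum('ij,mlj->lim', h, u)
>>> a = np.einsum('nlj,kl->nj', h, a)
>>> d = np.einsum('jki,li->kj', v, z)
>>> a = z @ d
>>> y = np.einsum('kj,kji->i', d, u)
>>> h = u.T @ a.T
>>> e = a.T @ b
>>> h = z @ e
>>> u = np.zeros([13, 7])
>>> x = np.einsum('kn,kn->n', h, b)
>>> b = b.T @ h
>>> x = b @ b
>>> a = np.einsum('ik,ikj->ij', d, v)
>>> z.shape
(37, 7)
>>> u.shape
(13, 7)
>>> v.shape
(7, 7, 7)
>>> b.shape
(11, 11)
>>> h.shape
(37, 11)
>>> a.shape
(7, 7)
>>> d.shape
(7, 7)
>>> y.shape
(37,)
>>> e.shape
(7, 11)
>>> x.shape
(11, 11)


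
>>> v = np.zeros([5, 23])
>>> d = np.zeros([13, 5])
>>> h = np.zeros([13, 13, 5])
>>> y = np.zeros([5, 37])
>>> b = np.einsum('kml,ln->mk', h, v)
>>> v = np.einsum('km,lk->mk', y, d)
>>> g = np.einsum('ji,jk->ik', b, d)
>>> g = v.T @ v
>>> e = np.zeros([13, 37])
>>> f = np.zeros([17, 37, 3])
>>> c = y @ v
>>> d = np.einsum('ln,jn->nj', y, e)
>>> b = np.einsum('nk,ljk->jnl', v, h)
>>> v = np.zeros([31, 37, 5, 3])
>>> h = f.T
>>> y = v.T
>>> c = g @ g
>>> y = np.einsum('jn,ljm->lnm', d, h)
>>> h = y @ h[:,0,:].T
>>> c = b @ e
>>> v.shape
(31, 37, 5, 3)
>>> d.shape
(37, 13)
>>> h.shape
(3, 13, 3)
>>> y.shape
(3, 13, 17)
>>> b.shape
(13, 37, 13)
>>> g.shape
(5, 5)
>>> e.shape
(13, 37)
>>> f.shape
(17, 37, 3)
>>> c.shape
(13, 37, 37)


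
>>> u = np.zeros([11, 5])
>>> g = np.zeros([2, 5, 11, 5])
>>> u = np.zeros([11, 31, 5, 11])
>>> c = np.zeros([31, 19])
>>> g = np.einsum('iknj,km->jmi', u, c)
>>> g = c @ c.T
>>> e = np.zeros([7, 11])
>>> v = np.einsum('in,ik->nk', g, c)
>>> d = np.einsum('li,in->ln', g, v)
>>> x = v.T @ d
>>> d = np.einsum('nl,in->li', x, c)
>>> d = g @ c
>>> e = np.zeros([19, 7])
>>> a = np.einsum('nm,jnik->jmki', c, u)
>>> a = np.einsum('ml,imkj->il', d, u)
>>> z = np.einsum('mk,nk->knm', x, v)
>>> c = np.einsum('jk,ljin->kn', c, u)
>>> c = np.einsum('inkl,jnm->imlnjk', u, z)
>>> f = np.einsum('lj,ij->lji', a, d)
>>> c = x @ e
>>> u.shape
(11, 31, 5, 11)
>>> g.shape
(31, 31)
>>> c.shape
(19, 7)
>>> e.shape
(19, 7)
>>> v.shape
(31, 19)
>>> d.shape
(31, 19)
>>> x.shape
(19, 19)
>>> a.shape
(11, 19)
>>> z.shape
(19, 31, 19)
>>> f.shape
(11, 19, 31)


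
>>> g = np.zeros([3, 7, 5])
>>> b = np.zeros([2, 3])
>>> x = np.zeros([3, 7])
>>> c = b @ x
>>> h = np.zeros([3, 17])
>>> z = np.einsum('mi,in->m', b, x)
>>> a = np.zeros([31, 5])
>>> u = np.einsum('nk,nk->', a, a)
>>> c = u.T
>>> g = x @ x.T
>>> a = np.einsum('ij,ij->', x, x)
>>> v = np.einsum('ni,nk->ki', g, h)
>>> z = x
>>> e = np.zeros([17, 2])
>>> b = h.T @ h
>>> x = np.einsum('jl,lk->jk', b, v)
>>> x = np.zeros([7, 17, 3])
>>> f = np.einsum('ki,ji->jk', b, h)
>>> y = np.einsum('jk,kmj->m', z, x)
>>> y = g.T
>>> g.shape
(3, 3)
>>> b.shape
(17, 17)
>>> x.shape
(7, 17, 3)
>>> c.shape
()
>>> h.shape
(3, 17)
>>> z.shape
(3, 7)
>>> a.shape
()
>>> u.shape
()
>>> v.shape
(17, 3)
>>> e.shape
(17, 2)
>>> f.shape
(3, 17)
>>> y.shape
(3, 3)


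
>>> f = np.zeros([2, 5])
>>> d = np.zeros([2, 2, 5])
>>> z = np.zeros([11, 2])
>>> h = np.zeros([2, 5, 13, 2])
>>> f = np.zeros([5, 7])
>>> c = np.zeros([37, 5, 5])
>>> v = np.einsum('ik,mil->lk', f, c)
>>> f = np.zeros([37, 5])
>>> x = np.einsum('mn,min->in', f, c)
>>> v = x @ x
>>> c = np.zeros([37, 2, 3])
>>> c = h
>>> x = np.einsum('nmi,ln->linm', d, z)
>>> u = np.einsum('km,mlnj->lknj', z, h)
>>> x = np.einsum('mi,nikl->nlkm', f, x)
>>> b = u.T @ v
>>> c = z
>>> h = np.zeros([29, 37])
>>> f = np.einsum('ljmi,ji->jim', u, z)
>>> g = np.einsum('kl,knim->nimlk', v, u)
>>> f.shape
(11, 2, 13)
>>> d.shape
(2, 2, 5)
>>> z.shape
(11, 2)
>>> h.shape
(29, 37)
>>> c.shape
(11, 2)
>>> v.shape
(5, 5)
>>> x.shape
(11, 2, 2, 37)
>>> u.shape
(5, 11, 13, 2)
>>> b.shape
(2, 13, 11, 5)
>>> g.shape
(11, 13, 2, 5, 5)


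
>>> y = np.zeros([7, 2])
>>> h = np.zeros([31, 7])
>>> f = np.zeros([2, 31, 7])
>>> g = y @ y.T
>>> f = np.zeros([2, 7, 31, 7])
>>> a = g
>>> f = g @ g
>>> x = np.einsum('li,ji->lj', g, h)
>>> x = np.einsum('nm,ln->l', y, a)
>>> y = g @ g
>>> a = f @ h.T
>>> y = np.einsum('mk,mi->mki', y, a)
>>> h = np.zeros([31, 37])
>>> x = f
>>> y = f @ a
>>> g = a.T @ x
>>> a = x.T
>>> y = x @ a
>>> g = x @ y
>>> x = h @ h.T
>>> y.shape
(7, 7)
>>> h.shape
(31, 37)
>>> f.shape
(7, 7)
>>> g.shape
(7, 7)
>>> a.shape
(7, 7)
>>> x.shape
(31, 31)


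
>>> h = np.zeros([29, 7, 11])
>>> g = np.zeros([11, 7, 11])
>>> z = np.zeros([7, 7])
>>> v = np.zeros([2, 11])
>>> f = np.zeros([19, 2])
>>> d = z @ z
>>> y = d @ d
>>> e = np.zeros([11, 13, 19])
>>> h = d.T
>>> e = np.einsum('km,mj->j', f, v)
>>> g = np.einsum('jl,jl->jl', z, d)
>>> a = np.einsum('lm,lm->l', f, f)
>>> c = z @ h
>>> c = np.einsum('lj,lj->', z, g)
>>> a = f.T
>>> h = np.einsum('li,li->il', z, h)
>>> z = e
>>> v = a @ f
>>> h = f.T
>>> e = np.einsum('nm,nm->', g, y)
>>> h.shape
(2, 19)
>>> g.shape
(7, 7)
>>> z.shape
(11,)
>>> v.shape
(2, 2)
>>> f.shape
(19, 2)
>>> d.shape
(7, 7)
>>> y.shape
(7, 7)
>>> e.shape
()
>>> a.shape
(2, 19)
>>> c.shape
()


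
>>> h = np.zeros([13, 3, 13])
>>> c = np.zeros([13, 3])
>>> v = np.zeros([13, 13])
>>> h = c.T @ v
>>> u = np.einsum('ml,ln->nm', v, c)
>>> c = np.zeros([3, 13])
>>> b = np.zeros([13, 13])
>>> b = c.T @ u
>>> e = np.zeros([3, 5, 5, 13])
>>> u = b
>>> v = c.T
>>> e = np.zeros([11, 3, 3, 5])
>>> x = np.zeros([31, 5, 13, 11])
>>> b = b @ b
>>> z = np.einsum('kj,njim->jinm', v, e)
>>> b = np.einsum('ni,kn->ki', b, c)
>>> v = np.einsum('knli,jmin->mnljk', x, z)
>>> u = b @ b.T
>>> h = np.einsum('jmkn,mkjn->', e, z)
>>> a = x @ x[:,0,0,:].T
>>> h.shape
()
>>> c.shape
(3, 13)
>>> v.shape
(3, 5, 13, 3, 31)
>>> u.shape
(3, 3)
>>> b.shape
(3, 13)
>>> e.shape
(11, 3, 3, 5)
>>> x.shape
(31, 5, 13, 11)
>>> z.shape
(3, 3, 11, 5)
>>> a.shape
(31, 5, 13, 31)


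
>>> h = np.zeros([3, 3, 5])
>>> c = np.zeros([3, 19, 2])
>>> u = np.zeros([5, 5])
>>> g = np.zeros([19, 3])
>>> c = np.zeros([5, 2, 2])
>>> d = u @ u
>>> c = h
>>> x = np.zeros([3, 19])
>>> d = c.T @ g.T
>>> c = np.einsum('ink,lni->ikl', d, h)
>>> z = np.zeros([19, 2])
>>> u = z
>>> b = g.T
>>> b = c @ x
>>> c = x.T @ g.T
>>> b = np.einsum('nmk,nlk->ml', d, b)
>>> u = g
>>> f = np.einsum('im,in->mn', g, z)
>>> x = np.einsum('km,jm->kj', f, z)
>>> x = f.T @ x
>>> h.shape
(3, 3, 5)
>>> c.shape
(19, 19)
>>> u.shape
(19, 3)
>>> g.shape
(19, 3)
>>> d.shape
(5, 3, 19)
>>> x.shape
(2, 19)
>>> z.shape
(19, 2)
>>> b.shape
(3, 19)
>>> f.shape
(3, 2)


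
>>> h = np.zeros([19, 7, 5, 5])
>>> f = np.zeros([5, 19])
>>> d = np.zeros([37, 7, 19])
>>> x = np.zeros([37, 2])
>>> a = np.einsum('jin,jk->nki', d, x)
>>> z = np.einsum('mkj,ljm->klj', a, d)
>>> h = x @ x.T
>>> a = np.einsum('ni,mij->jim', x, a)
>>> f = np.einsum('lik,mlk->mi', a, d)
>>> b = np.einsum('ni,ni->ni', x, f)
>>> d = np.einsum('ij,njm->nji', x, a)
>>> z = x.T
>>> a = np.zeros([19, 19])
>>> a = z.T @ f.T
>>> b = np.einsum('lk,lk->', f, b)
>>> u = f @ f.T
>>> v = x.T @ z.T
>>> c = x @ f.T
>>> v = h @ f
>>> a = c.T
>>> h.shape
(37, 37)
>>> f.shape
(37, 2)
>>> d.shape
(7, 2, 37)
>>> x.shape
(37, 2)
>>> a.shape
(37, 37)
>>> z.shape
(2, 37)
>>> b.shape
()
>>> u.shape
(37, 37)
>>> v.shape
(37, 2)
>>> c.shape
(37, 37)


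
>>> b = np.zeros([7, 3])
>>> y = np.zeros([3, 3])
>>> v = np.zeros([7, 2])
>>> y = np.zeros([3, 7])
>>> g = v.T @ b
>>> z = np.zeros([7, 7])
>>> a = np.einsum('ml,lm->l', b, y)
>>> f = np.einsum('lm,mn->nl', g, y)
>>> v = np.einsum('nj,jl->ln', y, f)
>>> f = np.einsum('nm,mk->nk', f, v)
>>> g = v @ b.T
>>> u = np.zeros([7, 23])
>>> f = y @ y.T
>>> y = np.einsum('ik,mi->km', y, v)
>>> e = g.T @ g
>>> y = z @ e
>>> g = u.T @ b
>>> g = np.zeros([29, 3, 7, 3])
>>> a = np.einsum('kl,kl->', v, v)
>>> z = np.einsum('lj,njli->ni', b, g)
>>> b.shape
(7, 3)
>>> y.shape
(7, 7)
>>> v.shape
(2, 3)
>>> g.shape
(29, 3, 7, 3)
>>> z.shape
(29, 3)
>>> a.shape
()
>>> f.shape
(3, 3)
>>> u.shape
(7, 23)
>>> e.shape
(7, 7)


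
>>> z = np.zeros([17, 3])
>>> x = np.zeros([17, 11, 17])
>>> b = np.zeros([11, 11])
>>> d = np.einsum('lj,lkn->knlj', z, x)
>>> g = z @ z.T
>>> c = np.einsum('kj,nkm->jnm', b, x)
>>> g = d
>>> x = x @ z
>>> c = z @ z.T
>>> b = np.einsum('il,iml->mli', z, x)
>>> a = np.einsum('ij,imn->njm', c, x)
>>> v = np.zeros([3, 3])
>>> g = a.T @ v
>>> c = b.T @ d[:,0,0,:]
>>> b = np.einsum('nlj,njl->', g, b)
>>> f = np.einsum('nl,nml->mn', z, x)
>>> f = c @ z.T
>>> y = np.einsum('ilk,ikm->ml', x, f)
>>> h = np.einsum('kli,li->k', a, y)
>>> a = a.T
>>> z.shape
(17, 3)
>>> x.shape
(17, 11, 3)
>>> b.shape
()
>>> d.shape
(11, 17, 17, 3)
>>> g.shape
(11, 17, 3)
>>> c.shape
(17, 3, 3)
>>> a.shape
(11, 17, 3)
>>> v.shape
(3, 3)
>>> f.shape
(17, 3, 17)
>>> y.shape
(17, 11)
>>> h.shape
(3,)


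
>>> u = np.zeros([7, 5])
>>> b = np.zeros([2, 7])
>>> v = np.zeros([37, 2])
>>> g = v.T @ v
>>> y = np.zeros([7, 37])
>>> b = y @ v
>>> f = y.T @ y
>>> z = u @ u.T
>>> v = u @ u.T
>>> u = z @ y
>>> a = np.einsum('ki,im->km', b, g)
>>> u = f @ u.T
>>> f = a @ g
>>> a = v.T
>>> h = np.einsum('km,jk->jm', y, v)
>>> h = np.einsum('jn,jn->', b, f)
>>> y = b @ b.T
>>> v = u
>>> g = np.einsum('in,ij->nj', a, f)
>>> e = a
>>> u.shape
(37, 7)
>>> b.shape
(7, 2)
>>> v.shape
(37, 7)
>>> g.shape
(7, 2)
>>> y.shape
(7, 7)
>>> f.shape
(7, 2)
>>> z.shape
(7, 7)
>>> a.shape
(7, 7)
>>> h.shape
()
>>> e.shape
(7, 7)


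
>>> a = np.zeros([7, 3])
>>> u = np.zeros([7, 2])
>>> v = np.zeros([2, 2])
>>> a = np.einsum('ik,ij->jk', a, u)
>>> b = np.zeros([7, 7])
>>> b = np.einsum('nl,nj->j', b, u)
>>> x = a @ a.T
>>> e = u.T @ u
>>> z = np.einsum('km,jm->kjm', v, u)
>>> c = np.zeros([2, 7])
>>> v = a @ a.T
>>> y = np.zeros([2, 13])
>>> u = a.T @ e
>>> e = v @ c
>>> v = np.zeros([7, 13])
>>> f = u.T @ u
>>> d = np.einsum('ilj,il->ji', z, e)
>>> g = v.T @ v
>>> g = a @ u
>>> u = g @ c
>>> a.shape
(2, 3)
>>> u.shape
(2, 7)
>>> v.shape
(7, 13)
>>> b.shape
(2,)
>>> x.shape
(2, 2)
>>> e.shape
(2, 7)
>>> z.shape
(2, 7, 2)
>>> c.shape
(2, 7)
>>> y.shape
(2, 13)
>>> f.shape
(2, 2)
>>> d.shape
(2, 2)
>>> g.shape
(2, 2)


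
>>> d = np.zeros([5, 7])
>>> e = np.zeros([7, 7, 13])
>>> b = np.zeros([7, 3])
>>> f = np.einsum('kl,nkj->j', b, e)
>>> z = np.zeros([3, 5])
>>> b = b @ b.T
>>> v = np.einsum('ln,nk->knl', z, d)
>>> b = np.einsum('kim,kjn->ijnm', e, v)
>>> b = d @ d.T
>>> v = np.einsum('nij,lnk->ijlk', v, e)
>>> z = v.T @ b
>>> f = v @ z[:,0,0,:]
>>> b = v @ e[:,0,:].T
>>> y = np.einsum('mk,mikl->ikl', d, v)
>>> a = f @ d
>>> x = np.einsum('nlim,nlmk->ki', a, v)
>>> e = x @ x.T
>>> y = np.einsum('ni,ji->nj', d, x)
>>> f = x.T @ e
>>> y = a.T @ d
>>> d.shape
(5, 7)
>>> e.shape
(13, 13)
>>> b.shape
(5, 3, 7, 7)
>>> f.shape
(7, 13)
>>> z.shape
(13, 7, 3, 5)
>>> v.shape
(5, 3, 7, 13)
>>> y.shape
(7, 7, 3, 7)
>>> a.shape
(5, 3, 7, 7)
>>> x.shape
(13, 7)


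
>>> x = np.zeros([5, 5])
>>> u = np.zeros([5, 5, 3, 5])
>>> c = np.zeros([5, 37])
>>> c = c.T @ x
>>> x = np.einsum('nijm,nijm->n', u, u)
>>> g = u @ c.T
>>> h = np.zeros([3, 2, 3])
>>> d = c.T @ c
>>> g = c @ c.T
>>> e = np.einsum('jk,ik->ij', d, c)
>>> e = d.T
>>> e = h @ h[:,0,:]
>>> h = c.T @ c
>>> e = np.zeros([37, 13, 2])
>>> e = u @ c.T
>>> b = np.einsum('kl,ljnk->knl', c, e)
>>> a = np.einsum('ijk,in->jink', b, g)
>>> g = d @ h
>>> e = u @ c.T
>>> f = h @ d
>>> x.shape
(5,)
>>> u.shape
(5, 5, 3, 5)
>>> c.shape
(37, 5)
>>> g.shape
(5, 5)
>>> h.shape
(5, 5)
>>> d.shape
(5, 5)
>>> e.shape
(5, 5, 3, 37)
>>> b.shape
(37, 3, 5)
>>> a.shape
(3, 37, 37, 5)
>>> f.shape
(5, 5)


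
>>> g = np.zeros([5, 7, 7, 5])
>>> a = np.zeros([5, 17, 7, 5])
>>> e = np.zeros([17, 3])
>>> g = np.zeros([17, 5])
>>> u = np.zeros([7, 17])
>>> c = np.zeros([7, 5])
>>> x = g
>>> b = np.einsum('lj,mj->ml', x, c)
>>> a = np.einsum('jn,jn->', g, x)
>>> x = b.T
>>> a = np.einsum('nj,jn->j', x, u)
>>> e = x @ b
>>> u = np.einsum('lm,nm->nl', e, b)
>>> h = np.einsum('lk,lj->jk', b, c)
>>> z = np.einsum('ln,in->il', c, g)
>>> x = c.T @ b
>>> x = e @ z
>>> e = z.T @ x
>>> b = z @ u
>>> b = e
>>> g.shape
(17, 5)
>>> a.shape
(7,)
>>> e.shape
(7, 7)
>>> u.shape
(7, 17)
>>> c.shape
(7, 5)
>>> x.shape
(17, 7)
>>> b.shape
(7, 7)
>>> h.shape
(5, 17)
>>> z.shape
(17, 7)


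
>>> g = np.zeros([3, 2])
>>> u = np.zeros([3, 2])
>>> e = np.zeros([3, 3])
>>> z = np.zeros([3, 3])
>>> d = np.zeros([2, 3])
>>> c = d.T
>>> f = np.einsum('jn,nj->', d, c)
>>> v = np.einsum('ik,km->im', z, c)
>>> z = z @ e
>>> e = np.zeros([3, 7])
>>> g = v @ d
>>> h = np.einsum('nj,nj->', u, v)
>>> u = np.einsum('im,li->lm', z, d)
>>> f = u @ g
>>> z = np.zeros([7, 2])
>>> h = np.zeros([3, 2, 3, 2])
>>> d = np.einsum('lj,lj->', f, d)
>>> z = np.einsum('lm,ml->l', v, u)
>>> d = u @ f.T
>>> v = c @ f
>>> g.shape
(3, 3)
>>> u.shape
(2, 3)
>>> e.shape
(3, 7)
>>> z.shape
(3,)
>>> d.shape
(2, 2)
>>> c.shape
(3, 2)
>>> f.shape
(2, 3)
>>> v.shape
(3, 3)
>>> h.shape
(3, 2, 3, 2)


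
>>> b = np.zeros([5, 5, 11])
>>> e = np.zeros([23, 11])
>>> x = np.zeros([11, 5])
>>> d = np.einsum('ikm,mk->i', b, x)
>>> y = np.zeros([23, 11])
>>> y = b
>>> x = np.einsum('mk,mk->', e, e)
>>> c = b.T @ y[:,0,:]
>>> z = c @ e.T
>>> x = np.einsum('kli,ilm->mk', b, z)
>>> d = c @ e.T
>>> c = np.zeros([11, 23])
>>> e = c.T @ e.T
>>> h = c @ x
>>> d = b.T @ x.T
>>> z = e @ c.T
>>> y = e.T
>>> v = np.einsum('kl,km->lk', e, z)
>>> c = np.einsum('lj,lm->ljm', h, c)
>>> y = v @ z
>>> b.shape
(5, 5, 11)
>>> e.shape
(23, 23)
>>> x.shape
(23, 5)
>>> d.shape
(11, 5, 23)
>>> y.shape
(23, 11)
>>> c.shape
(11, 5, 23)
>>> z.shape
(23, 11)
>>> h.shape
(11, 5)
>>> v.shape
(23, 23)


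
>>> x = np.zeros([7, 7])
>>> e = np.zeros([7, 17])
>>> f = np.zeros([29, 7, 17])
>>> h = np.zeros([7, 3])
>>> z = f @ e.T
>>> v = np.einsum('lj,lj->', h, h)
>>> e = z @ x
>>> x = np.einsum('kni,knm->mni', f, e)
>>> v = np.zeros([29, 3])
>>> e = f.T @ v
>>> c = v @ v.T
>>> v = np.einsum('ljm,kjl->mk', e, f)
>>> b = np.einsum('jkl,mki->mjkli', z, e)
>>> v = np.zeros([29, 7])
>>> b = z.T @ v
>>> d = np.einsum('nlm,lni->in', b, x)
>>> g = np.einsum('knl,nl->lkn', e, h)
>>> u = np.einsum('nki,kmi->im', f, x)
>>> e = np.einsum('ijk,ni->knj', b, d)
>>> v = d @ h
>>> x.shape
(7, 7, 17)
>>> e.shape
(7, 17, 7)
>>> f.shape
(29, 7, 17)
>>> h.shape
(7, 3)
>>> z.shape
(29, 7, 7)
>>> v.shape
(17, 3)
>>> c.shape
(29, 29)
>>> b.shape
(7, 7, 7)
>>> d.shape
(17, 7)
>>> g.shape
(3, 17, 7)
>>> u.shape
(17, 7)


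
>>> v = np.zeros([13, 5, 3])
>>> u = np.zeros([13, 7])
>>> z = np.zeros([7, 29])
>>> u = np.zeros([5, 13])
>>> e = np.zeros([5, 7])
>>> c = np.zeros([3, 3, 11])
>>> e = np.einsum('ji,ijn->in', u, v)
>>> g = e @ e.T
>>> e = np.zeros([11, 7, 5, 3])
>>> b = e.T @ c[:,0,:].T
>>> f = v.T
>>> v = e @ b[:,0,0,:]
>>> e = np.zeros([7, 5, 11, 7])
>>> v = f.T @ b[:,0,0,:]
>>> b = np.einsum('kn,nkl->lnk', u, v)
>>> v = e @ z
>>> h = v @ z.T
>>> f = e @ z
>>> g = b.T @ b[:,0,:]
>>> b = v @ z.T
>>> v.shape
(7, 5, 11, 29)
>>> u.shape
(5, 13)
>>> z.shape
(7, 29)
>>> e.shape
(7, 5, 11, 7)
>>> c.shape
(3, 3, 11)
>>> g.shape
(5, 13, 5)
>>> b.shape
(7, 5, 11, 7)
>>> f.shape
(7, 5, 11, 29)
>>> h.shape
(7, 5, 11, 7)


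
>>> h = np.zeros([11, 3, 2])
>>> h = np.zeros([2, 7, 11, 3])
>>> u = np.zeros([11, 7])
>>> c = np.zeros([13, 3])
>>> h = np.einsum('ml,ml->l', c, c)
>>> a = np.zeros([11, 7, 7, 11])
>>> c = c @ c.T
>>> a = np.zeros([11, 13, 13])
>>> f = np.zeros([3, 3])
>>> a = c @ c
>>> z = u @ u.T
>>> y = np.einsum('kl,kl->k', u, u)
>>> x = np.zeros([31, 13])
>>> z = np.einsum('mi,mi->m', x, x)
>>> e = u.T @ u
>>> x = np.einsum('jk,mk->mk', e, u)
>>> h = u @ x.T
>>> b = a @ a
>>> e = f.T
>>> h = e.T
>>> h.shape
(3, 3)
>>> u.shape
(11, 7)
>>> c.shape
(13, 13)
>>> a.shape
(13, 13)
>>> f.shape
(3, 3)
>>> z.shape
(31,)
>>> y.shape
(11,)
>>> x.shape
(11, 7)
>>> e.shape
(3, 3)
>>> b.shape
(13, 13)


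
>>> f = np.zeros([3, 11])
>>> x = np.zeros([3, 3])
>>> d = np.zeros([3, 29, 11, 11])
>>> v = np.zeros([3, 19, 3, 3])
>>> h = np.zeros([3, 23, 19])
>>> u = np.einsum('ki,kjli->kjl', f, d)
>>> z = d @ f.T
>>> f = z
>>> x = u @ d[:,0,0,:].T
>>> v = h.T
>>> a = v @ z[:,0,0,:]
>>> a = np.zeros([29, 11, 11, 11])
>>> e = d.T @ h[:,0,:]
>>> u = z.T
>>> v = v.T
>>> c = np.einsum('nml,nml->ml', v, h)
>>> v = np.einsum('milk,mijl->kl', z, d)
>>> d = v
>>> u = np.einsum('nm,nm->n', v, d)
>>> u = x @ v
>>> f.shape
(3, 29, 11, 3)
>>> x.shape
(3, 29, 3)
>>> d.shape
(3, 11)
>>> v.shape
(3, 11)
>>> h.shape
(3, 23, 19)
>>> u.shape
(3, 29, 11)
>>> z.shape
(3, 29, 11, 3)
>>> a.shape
(29, 11, 11, 11)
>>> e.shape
(11, 11, 29, 19)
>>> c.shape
(23, 19)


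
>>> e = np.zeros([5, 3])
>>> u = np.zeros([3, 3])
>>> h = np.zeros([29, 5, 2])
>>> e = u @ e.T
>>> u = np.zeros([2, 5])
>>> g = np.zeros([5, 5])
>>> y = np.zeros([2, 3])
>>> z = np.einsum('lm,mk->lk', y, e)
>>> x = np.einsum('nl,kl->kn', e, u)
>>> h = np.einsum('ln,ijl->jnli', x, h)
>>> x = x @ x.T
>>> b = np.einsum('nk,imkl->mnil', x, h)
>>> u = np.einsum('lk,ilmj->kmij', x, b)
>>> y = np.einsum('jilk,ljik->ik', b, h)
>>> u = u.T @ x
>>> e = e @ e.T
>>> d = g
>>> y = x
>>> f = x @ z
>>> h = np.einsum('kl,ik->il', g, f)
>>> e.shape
(3, 3)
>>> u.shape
(29, 3, 5, 2)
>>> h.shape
(2, 5)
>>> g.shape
(5, 5)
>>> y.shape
(2, 2)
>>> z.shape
(2, 5)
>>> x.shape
(2, 2)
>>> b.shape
(3, 2, 5, 29)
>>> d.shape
(5, 5)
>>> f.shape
(2, 5)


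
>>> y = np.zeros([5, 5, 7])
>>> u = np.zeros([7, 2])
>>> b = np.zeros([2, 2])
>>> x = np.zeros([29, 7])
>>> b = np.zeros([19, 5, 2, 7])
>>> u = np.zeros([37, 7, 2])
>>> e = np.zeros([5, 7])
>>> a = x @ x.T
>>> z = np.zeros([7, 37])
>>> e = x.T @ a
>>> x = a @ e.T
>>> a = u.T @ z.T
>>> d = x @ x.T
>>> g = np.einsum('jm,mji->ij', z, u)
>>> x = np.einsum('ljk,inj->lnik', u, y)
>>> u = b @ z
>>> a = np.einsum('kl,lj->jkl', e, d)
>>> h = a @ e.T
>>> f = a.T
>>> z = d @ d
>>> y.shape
(5, 5, 7)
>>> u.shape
(19, 5, 2, 37)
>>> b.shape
(19, 5, 2, 7)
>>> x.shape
(37, 5, 5, 2)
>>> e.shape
(7, 29)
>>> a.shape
(29, 7, 29)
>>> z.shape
(29, 29)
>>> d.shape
(29, 29)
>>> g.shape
(2, 7)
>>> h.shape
(29, 7, 7)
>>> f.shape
(29, 7, 29)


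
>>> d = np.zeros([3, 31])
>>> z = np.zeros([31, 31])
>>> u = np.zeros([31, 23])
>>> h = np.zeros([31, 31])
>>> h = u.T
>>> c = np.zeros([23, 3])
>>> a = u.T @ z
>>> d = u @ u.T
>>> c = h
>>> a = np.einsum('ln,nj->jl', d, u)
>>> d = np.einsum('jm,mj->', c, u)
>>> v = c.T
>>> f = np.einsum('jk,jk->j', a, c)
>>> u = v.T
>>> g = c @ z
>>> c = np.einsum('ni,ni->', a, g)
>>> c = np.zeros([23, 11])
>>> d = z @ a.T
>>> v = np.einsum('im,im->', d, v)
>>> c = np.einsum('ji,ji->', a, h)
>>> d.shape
(31, 23)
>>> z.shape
(31, 31)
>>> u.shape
(23, 31)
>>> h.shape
(23, 31)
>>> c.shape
()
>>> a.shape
(23, 31)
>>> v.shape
()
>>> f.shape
(23,)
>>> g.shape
(23, 31)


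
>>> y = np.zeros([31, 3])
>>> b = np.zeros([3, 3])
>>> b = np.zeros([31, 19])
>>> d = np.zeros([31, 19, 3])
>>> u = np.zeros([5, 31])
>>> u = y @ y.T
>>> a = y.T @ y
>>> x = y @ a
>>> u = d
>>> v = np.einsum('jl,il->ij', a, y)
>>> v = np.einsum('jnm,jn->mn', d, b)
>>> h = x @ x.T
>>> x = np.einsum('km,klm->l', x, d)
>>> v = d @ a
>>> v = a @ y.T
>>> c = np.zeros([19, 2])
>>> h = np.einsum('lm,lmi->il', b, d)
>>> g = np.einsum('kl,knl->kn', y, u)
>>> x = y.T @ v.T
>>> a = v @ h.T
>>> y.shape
(31, 3)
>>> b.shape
(31, 19)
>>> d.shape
(31, 19, 3)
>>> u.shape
(31, 19, 3)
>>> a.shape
(3, 3)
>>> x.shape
(3, 3)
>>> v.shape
(3, 31)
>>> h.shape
(3, 31)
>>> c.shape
(19, 2)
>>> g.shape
(31, 19)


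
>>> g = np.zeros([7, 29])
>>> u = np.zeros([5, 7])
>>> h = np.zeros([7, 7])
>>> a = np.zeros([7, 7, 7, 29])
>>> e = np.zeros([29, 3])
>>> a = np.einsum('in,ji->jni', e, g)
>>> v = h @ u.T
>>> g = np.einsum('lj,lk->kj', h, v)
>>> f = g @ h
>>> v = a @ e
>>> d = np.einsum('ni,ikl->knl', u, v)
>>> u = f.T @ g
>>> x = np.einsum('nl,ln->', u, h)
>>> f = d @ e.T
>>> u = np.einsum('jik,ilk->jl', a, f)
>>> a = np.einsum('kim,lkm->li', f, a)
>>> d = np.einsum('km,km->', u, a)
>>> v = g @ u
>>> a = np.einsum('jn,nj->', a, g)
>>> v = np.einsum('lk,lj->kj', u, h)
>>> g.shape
(5, 7)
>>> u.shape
(7, 5)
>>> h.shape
(7, 7)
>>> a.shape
()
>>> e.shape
(29, 3)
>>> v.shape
(5, 7)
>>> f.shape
(3, 5, 29)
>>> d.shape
()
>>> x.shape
()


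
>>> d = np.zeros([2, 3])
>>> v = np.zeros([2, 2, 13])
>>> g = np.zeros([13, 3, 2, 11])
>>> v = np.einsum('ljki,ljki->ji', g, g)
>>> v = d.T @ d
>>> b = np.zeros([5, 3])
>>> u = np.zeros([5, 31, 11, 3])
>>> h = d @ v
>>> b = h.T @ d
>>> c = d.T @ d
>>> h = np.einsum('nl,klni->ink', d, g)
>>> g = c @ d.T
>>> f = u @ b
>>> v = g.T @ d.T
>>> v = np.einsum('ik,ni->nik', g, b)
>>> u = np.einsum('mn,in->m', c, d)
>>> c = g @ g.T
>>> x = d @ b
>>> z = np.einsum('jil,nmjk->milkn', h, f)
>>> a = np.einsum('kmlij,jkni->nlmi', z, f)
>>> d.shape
(2, 3)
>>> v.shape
(3, 3, 2)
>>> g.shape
(3, 2)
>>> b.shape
(3, 3)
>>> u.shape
(3,)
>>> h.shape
(11, 2, 13)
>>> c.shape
(3, 3)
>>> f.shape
(5, 31, 11, 3)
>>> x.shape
(2, 3)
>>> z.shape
(31, 2, 13, 3, 5)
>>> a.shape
(11, 13, 2, 3)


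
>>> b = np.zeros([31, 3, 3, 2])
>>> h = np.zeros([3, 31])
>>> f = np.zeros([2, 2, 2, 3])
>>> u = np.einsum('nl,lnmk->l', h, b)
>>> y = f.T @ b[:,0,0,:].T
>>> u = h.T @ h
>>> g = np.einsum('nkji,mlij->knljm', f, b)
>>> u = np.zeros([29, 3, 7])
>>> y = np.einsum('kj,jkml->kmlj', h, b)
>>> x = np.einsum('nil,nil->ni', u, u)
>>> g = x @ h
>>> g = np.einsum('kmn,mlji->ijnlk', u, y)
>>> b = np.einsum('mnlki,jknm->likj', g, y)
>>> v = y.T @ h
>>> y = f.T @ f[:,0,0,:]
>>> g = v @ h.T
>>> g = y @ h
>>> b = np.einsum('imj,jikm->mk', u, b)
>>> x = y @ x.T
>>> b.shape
(3, 3)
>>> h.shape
(3, 31)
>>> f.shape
(2, 2, 2, 3)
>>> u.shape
(29, 3, 7)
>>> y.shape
(3, 2, 2, 3)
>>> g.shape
(3, 2, 2, 31)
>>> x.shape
(3, 2, 2, 29)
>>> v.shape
(31, 2, 3, 31)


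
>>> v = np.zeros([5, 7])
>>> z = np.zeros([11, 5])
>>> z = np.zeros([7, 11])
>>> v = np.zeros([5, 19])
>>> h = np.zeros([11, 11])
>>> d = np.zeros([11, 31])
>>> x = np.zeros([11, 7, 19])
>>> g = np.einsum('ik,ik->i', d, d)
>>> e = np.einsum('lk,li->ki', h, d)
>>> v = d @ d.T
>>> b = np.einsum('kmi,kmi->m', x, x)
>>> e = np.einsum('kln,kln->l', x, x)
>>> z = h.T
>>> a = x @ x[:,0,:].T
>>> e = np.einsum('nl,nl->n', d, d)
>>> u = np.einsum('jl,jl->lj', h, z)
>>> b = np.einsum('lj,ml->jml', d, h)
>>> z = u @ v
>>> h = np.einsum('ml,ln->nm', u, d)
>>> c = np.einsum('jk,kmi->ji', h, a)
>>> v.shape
(11, 11)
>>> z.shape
(11, 11)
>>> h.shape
(31, 11)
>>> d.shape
(11, 31)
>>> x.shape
(11, 7, 19)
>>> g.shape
(11,)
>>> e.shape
(11,)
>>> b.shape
(31, 11, 11)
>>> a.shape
(11, 7, 11)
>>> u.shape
(11, 11)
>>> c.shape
(31, 11)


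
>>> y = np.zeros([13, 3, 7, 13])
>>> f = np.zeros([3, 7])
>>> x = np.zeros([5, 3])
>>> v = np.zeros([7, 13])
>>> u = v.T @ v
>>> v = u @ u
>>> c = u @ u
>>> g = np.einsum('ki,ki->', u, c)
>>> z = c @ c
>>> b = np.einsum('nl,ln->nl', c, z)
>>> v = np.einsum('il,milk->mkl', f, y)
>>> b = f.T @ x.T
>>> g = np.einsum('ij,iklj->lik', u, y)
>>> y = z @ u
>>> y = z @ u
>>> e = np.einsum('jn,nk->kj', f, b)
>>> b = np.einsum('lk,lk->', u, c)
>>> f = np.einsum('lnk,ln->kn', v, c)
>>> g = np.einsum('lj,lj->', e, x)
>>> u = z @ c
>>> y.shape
(13, 13)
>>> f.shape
(7, 13)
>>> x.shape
(5, 3)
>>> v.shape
(13, 13, 7)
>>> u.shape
(13, 13)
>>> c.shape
(13, 13)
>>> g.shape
()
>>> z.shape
(13, 13)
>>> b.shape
()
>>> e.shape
(5, 3)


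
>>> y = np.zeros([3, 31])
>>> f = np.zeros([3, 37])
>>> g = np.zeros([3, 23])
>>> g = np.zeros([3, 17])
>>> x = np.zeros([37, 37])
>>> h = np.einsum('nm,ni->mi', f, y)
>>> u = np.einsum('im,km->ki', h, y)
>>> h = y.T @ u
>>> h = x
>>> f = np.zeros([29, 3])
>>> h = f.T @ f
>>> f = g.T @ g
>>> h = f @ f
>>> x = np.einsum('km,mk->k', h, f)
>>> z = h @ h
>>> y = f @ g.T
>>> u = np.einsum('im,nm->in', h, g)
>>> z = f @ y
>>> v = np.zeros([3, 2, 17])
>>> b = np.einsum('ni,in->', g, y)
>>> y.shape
(17, 3)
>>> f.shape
(17, 17)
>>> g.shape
(3, 17)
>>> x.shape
(17,)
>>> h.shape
(17, 17)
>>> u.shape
(17, 3)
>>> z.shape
(17, 3)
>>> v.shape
(3, 2, 17)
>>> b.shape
()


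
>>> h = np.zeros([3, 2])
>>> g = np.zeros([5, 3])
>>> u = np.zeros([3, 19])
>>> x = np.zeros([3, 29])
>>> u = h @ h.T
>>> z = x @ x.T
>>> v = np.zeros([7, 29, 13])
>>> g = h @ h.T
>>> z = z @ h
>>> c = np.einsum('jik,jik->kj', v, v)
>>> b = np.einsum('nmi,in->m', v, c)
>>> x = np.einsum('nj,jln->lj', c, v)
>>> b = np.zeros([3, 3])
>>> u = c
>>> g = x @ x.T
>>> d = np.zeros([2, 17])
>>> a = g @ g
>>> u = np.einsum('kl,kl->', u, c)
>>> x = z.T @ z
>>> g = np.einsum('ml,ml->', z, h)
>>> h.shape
(3, 2)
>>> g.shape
()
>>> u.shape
()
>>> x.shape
(2, 2)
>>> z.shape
(3, 2)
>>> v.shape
(7, 29, 13)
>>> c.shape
(13, 7)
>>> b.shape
(3, 3)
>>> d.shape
(2, 17)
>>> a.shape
(29, 29)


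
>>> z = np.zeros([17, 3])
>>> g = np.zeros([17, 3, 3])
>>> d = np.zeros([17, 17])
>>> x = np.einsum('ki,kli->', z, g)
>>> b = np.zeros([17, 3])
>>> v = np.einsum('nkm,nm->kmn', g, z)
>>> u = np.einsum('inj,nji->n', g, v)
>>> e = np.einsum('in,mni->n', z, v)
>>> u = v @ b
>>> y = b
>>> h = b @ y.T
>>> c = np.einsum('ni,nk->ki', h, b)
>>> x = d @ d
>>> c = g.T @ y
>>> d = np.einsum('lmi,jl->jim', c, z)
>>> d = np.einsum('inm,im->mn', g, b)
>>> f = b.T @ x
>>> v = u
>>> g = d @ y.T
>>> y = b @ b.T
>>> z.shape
(17, 3)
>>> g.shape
(3, 17)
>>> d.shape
(3, 3)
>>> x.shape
(17, 17)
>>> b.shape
(17, 3)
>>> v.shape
(3, 3, 3)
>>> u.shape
(3, 3, 3)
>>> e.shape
(3,)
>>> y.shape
(17, 17)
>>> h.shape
(17, 17)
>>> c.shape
(3, 3, 3)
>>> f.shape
(3, 17)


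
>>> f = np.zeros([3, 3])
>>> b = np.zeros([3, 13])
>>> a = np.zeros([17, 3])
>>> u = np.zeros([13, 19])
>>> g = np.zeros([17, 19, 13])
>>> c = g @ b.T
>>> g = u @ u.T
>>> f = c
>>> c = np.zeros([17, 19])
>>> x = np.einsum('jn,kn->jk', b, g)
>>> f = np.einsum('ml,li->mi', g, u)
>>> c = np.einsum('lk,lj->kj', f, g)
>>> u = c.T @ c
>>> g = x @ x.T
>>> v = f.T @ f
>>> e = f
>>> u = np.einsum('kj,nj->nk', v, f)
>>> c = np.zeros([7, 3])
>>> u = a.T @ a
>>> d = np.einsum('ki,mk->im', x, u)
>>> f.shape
(13, 19)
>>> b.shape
(3, 13)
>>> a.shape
(17, 3)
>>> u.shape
(3, 3)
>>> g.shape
(3, 3)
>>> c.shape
(7, 3)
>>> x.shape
(3, 13)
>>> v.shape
(19, 19)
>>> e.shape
(13, 19)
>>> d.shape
(13, 3)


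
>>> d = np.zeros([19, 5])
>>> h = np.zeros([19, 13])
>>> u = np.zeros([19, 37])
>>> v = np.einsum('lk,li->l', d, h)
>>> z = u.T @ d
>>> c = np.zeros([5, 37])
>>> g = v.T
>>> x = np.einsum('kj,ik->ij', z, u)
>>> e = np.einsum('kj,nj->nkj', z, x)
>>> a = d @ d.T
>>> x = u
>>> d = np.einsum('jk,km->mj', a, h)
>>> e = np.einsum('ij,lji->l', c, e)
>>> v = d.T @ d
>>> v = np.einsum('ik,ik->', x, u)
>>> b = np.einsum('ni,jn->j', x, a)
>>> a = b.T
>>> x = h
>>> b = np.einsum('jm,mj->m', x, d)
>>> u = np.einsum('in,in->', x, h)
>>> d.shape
(13, 19)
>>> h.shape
(19, 13)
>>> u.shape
()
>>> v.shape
()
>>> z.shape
(37, 5)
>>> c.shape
(5, 37)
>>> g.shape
(19,)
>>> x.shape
(19, 13)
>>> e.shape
(19,)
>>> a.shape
(19,)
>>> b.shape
(13,)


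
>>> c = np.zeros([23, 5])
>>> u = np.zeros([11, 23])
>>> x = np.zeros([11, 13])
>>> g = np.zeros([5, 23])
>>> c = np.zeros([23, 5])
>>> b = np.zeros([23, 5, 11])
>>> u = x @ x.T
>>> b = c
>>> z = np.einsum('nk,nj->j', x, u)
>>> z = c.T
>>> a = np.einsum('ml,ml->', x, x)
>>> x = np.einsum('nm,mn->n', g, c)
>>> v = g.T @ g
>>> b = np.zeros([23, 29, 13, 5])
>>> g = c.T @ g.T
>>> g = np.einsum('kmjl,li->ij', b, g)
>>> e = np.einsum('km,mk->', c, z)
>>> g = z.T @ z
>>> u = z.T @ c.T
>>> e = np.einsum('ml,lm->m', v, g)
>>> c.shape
(23, 5)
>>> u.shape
(23, 23)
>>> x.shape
(5,)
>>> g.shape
(23, 23)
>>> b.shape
(23, 29, 13, 5)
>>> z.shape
(5, 23)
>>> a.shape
()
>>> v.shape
(23, 23)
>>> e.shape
(23,)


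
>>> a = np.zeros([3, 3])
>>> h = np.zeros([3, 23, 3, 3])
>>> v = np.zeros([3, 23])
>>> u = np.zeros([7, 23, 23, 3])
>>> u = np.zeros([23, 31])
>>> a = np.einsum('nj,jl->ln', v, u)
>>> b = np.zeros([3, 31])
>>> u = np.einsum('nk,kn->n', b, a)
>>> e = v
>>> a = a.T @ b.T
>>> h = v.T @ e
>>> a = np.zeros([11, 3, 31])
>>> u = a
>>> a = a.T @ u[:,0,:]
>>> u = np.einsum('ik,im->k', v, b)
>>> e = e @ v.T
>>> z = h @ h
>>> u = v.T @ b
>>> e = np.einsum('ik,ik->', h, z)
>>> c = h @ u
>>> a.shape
(31, 3, 31)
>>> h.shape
(23, 23)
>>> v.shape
(3, 23)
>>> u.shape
(23, 31)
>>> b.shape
(3, 31)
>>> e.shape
()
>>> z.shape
(23, 23)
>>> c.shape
(23, 31)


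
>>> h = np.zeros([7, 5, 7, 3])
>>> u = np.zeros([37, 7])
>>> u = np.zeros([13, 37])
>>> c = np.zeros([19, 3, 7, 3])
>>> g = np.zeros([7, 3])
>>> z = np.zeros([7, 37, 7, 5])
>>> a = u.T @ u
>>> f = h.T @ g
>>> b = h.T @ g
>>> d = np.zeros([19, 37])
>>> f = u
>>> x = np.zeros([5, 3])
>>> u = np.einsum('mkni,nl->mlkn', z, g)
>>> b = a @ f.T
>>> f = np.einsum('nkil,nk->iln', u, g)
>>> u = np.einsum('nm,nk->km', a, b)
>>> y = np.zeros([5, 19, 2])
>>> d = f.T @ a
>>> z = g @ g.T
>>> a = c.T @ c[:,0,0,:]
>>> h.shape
(7, 5, 7, 3)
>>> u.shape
(13, 37)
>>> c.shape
(19, 3, 7, 3)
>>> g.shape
(7, 3)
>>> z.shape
(7, 7)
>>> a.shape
(3, 7, 3, 3)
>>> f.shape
(37, 7, 7)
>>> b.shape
(37, 13)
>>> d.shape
(7, 7, 37)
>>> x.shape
(5, 3)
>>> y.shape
(5, 19, 2)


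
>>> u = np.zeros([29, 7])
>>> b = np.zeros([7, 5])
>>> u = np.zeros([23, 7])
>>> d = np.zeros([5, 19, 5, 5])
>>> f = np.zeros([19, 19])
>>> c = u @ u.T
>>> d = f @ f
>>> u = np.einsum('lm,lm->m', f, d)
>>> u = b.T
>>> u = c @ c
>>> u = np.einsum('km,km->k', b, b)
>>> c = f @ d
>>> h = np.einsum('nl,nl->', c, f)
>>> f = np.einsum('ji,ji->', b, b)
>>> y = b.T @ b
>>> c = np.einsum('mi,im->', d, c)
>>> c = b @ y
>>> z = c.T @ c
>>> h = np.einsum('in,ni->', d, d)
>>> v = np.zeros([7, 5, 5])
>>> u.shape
(7,)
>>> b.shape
(7, 5)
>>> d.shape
(19, 19)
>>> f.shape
()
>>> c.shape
(7, 5)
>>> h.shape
()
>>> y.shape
(5, 5)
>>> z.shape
(5, 5)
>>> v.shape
(7, 5, 5)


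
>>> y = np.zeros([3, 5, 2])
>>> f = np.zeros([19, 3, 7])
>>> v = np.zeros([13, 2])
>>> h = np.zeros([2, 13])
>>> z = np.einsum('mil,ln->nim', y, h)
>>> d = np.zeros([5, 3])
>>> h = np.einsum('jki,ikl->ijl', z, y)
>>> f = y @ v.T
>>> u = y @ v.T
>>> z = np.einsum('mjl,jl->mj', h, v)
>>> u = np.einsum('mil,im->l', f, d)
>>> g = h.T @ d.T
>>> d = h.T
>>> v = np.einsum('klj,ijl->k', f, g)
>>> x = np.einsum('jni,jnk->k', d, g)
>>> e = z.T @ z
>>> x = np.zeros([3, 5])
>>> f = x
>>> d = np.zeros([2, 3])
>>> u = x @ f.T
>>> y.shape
(3, 5, 2)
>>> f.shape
(3, 5)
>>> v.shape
(3,)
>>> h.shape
(3, 13, 2)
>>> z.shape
(3, 13)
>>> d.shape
(2, 3)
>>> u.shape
(3, 3)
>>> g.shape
(2, 13, 5)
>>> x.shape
(3, 5)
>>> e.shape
(13, 13)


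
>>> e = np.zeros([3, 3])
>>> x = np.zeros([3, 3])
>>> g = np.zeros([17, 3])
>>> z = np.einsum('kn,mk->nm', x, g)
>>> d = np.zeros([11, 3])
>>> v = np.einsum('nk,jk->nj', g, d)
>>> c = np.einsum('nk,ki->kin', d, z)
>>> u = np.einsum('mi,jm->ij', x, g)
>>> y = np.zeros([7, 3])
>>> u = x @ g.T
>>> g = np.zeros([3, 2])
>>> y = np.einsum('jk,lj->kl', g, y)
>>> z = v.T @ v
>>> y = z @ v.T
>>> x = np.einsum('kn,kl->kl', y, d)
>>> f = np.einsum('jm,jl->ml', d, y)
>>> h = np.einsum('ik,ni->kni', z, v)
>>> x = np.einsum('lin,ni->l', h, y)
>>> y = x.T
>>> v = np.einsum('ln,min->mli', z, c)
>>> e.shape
(3, 3)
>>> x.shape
(11,)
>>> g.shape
(3, 2)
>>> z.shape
(11, 11)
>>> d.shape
(11, 3)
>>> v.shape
(3, 11, 17)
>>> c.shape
(3, 17, 11)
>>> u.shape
(3, 17)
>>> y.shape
(11,)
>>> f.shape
(3, 17)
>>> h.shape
(11, 17, 11)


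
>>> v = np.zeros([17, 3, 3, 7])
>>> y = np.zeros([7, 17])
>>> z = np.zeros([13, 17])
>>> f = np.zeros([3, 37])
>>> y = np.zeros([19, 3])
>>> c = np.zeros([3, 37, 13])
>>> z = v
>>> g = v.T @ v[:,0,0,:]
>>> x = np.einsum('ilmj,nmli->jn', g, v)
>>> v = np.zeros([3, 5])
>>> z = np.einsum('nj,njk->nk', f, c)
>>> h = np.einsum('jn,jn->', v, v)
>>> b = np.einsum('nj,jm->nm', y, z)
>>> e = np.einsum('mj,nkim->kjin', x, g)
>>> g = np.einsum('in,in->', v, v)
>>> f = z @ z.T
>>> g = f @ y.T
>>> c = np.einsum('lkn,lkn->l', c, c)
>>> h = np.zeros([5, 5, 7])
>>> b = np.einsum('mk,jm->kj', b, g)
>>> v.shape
(3, 5)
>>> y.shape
(19, 3)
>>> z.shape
(3, 13)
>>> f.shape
(3, 3)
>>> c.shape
(3,)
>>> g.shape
(3, 19)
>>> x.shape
(7, 17)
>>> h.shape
(5, 5, 7)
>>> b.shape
(13, 3)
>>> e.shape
(3, 17, 3, 7)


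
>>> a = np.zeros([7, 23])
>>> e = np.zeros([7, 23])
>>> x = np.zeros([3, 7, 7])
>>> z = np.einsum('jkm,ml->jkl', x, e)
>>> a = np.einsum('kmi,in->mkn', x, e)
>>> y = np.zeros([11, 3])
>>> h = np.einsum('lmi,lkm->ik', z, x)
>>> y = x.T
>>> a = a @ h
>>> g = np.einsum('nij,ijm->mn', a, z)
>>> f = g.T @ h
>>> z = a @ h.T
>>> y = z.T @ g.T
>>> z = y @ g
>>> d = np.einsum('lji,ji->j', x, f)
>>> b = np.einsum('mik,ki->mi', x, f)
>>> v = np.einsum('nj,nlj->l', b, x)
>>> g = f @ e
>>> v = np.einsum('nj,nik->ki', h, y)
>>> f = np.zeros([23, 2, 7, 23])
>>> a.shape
(7, 3, 7)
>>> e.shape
(7, 23)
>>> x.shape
(3, 7, 7)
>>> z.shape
(23, 3, 7)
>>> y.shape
(23, 3, 23)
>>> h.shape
(23, 7)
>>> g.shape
(7, 23)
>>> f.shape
(23, 2, 7, 23)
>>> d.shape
(7,)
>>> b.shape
(3, 7)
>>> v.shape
(23, 3)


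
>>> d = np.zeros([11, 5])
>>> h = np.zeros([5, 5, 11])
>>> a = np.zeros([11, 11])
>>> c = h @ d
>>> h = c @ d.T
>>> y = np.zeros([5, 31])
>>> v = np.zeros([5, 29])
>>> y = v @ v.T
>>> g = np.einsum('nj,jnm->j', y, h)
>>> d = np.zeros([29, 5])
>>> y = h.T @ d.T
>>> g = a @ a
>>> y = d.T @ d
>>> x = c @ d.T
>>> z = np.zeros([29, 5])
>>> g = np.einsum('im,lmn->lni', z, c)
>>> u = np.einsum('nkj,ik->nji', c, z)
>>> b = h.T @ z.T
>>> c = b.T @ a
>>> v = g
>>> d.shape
(29, 5)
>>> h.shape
(5, 5, 11)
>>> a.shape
(11, 11)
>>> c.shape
(29, 5, 11)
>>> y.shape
(5, 5)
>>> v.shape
(5, 5, 29)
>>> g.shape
(5, 5, 29)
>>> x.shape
(5, 5, 29)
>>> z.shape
(29, 5)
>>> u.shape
(5, 5, 29)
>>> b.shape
(11, 5, 29)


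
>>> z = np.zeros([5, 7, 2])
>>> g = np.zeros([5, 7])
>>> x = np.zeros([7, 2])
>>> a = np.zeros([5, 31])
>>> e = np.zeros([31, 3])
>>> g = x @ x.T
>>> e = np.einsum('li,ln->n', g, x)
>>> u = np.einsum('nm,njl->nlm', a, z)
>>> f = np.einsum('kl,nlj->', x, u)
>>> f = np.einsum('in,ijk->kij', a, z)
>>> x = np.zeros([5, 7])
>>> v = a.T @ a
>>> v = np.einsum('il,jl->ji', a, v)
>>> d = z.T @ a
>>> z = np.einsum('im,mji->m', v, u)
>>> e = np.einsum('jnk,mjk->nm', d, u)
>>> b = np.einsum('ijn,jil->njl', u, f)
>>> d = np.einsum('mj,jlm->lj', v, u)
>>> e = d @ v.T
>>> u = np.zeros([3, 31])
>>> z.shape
(5,)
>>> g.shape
(7, 7)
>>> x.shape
(5, 7)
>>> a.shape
(5, 31)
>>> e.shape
(2, 31)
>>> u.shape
(3, 31)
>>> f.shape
(2, 5, 7)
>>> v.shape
(31, 5)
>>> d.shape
(2, 5)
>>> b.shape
(31, 2, 7)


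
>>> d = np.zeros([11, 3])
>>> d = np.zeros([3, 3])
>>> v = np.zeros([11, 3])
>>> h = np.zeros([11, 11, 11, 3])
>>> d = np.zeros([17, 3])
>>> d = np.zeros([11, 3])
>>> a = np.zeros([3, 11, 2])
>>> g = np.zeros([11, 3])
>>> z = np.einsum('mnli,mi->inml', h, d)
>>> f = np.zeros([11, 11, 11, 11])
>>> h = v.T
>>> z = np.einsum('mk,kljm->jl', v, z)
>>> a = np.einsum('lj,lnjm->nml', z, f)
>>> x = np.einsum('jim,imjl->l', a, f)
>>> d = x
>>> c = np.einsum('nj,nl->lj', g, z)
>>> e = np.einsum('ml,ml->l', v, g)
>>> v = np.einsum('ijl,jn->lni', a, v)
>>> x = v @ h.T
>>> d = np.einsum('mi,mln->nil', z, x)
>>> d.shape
(3, 11, 3)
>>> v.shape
(11, 3, 11)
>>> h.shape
(3, 11)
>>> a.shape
(11, 11, 11)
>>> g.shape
(11, 3)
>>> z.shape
(11, 11)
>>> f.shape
(11, 11, 11, 11)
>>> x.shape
(11, 3, 3)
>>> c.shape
(11, 3)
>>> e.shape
(3,)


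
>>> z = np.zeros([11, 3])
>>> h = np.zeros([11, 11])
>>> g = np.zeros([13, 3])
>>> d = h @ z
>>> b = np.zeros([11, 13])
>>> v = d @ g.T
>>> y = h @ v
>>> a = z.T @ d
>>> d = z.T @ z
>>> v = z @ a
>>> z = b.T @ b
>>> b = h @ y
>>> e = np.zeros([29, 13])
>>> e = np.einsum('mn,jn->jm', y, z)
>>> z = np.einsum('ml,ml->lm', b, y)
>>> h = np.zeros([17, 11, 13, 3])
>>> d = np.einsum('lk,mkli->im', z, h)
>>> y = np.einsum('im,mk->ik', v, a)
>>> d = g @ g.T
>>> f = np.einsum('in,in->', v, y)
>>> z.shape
(13, 11)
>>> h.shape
(17, 11, 13, 3)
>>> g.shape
(13, 3)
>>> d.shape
(13, 13)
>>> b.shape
(11, 13)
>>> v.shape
(11, 3)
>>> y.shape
(11, 3)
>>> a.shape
(3, 3)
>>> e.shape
(13, 11)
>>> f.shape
()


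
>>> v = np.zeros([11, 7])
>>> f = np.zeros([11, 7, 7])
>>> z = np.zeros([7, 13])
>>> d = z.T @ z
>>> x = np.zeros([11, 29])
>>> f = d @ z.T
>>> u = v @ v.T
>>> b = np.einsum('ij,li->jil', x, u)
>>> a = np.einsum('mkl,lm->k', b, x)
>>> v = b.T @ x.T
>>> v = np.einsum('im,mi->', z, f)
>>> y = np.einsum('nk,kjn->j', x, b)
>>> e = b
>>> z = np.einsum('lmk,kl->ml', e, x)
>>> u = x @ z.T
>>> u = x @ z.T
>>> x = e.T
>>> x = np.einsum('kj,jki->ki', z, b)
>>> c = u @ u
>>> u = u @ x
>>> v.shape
()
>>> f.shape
(13, 7)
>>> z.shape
(11, 29)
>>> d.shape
(13, 13)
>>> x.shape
(11, 11)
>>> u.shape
(11, 11)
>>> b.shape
(29, 11, 11)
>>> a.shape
(11,)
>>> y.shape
(11,)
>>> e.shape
(29, 11, 11)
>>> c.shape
(11, 11)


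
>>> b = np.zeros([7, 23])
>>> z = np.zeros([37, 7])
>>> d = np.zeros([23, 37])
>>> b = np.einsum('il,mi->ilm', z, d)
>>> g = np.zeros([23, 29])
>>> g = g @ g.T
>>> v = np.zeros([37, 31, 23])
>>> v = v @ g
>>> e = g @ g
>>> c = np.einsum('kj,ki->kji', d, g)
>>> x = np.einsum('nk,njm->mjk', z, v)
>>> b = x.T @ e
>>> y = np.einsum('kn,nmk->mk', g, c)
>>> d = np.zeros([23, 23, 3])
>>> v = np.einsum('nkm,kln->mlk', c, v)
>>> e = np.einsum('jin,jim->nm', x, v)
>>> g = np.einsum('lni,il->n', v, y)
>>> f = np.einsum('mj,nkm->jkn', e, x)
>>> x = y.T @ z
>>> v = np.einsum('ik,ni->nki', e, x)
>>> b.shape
(7, 31, 23)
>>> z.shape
(37, 7)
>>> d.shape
(23, 23, 3)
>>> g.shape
(31,)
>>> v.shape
(23, 37, 7)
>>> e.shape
(7, 37)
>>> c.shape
(23, 37, 23)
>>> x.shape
(23, 7)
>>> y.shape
(37, 23)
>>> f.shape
(37, 31, 23)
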